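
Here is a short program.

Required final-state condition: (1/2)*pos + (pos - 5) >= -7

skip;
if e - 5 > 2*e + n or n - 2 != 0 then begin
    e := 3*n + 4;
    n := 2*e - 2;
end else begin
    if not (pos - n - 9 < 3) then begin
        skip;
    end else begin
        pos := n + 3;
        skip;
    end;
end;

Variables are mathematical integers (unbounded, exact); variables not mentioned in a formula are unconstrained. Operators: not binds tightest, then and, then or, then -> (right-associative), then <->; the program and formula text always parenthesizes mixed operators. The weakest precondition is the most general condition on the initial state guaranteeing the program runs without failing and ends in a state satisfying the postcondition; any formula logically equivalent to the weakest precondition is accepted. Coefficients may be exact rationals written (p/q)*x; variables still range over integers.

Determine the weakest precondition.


Working backward. After the program, the postcondition (1/2)*pos + (pos - 5) >= -7 must hold; in canonical form it is (3/2)*pos >= -2.
Then branch requires (3/2)*pos >= -2; else branch requires ((not (pos < n + 12)) -> (3/2)*pos >= -2) and (pos < n + 12 -> (3/2)*n >= -13/2).
Before the if: ((e + n < -5 or n != 2) -> (3/2)*pos >= -2) and ((not (e + n < -5 or n != 2)) -> (((not (pos < n + 12)) -> (3/2)*pos >= -2) and (pos < n + 12 -> (3/2)*n >= -13/2)))
Before skip: ((e + n < -5 or n != 2) -> (3/2)*pos >= -2) and ((not (e + n < -5 or n != 2)) -> (((not (pos < n + 12)) -> (3/2)*pos >= -2) and (pos < n + 12 -> (3/2)*n >= -13/2)))
Answer: WP = ((e + n < -5 or n != 2) -> (3/2)*pos >= -2) and ((not (e + n < -5 or n != 2)) -> (((not (pos < n + 12)) -> (3/2)*pos >= -2) and (pos < n + 12 -> (3/2)*n >= -13/2)))


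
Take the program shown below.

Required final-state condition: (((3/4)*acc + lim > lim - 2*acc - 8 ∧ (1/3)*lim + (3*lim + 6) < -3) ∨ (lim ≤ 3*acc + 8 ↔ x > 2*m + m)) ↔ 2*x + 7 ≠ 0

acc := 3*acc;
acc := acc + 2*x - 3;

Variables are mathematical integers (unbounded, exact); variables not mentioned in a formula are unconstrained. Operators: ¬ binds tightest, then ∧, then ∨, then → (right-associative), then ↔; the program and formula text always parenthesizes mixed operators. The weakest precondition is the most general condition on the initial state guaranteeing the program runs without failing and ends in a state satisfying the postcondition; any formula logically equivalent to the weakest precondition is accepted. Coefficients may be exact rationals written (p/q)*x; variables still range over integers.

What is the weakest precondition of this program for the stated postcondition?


Working backward. After the program, the postcondition (((3/4)*acc + lim > lim - 2*acc - 8 ∧ (1/3)*lim + (3*lim + 6) < -3) ∨ (lim ≤ 3*acc + 8 ↔ x > 2*m + m)) ↔ 2*x + 7 ≠ 0 must hold; in canonical form it is (((11/4)*acc > -8 ∧ (10/3)*lim < -9) ∨ (lim ≤ 3*acc + 8 ↔ x > 3*m)) ↔ 2*x ≠ -7.
Before acc := acc + 2*x - 3: (((11/4)*acc + (11/2)*x > 1/4 ∧ (10/3)*lim < -9) ∨ (lim ≤ 3*acc + 6*x - 1 ↔ x > 3*m)) ↔ 2*x ≠ -7
Before acc := 3*acc: (((33/4)*acc + (11/2)*x > 1/4 ∧ (10/3)*lim < -9) ∨ (lim ≤ 9*acc + 6*x - 1 ↔ x > 3*m)) ↔ 2*x ≠ -7
Answer: WP = (((33/4)*acc + (11/2)*x > 1/4 ∧ (10/3)*lim < -9) ∨ (lim ≤ 9*acc + 6*x - 1 ↔ x > 3*m)) ↔ 2*x ≠ -7


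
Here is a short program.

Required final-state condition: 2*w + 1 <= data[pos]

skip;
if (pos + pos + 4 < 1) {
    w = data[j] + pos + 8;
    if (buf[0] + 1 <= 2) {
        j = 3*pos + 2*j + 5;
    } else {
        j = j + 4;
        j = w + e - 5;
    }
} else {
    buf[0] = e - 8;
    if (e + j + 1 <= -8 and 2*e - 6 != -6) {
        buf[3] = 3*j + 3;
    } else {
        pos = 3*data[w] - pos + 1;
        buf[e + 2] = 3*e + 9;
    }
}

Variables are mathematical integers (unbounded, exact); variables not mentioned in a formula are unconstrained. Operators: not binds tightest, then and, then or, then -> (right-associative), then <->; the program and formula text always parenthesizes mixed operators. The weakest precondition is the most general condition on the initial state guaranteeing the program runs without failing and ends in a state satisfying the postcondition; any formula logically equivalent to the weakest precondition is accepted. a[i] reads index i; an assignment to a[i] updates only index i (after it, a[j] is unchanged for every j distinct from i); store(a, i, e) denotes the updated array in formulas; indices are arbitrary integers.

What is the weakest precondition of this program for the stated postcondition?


Working backward. After the program, the postcondition 2*w + 1 <= data[pos] must hold; in canonical form it is 2*w <= data[pos] - 1.
Then branch requires (buf[0] <= 1 -> 2*data[j] + 2*pos <= data[pos] - 17) and ((not (buf[0] <= 1)) -> 2*data[j] + 2*pos <= data[pos] - 17); else branch requires ((e + j <= -9 and 2*e != 0) -> 2*w <= data[pos] - 1) and ((not (e + j <= -9 and 2*e != 0)) -> 2*w <= data[3*data[w] - pos + 1] - 1).
Before the if: (2*pos < -3 -> ((buf[0] <= 1 -> 2*data[j] + 2*pos <= data[pos] - 17) and ((not (buf[0] <= 1)) -> 2*data[j] + 2*pos <= data[pos] - 17))) and ((not (2*pos < -3)) -> (((e + j <= -9 and 2*e != 0) -> 2*w <= data[pos] - 1) and ((not (e + j <= -9 and 2*e != 0)) -> 2*w <= data[3*data[w] - pos + 1] - 1)))
Before skip: (2*pos < -3 -> ((buf[0] <= 1 -> 2*data[j] + 2*pos <= data[pos] - 17) and ((not (buf[0] <= 1)) -> 2*data[j] + 2*pos <= data[pos] - 17))) and ((not (2*pos < -3)) -> (((e + j <= -9 and 2*e != 0) -> 2*w <= data[pos] - 1) and ((not (e + j <= -9 and 2*e != 0)) -> 2*w <= data[3*data[w] - pos + 1] - 1)))
Answer: WP = (2*pos < -3 -> ((buf[0] <= 1 -> 2*data[j] + 2*pos <= data[pos] - 17) and ((not (buf[0] <= 1)) -> 2*data[j] + 2*pos <= data[pos] - 17))) and ((not (2*pos < -3)) -> (((e + j <= -9 and 2*e != 0) -> 2*w <= data[pos] - 1) and ((not (e + j <= -9 and 2*e != 0)) -> 2*w <= data[3*data[w] - pos + 1] - 1)))


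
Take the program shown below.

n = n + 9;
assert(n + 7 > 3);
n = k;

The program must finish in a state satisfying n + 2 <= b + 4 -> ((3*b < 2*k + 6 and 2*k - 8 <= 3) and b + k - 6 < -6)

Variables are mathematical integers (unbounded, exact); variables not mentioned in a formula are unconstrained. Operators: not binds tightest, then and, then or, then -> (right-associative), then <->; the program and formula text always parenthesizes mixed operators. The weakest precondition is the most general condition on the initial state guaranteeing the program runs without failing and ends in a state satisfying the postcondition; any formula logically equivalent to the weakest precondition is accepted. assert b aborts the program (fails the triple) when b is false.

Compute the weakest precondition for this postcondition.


Working backward. After the program, the postcondition n + 2 <= b + 4 -> ((3*b < 2*k + 6 and 2*k - 8 <= 3) and b + k - 6 < -6) must hold; in canonical form it is n <= b + 2 -> (3*b < 2*k + 6 and 2*k <= 11 and b + k < 0).
Before n := k: k <= b + 2 -> (3*b < 2*k + 6 and 2*k <= 11 and b + k < 0)
Before assert n + 7 > 3: n > -4 and (k <= b + 2 -> (3*b < 2*k + 6 and 2*k <= 11 and b + k < 0))
Before n := n + 9: n > -13 and (k <= b + 2 -> (3*b < 2*k + 6 and 2*k <= 11 and b + k < 0))
Answer: WP = n > -13 and (k <= b + 2 -> (3*b < 2*k + 6 and 2*k <= 11 and b + k < 0))


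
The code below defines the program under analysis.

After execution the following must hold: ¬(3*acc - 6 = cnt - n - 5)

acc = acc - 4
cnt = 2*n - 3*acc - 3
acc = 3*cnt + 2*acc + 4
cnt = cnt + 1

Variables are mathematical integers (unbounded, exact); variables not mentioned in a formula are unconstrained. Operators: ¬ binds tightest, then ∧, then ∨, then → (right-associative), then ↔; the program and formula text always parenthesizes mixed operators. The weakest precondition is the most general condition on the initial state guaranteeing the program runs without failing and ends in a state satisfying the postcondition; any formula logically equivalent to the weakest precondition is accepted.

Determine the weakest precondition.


Working backward. After the program, the postcondition ¬(3*acc - 6 = cnt - n - 5) must hold; in canonical form it is ¬(3*acc + n = cnt + 1).
Before cnt := cnt + 1: ¬(3*acc + n = cnt + 2)
Before acc := 3*cnt + 2*acc + 4: ¬(6*acc + 8*cnt + n = -10)
Before cnt := 2*n - 3*acc - 3: ¬(17*n = 18*acc + 14)
Before acc := acc - 4: ¬(17*n = 18*acc - 58)
Answer: WP = ¬(17*n = 18*acc - 58)


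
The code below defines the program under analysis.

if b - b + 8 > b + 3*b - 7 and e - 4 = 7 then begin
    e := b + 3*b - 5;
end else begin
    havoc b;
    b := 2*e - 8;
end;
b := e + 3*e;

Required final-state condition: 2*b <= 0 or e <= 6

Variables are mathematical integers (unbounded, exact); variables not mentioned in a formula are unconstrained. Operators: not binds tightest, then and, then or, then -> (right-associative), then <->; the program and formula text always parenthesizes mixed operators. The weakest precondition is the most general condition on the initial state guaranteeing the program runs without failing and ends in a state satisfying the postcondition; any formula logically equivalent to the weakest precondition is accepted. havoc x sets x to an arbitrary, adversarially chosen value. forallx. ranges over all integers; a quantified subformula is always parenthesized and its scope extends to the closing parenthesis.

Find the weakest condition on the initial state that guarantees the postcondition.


Working backward. After the program, 2*b <= 0 or e <= 6 must hold.
Before b := e + 3*e: 8*e <= 0 or e <= 6
Then branch requires 32*b <= 40 or 4*b <= 11; else branch requires 8*e <= 0 or e <= 6.
Before the if: ((4*b < 15 and e = 11) -> (32*b <= 40 or 4*b <= 11)) and ((not (4*b < 15 and e = 11)) -> (8*e <= 0 or e <= 6))
Answer: WP = ((4*b < 15 and e = 11) -> (32*b <= 40 or 4*b <= 11)) and ((not (4*b < 15 and e = 11)) -> (8*e <= 0 or e <= 6))


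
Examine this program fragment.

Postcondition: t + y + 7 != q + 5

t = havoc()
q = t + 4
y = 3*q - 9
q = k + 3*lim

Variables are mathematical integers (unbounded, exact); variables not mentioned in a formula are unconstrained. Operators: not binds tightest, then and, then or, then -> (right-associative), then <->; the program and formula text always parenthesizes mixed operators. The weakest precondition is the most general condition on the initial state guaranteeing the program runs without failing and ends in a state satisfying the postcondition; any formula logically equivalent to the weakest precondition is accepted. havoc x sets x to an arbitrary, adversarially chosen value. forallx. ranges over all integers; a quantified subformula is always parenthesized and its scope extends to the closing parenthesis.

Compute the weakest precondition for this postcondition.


Working backward. After the program, the postcondition t + y + 7 != q + 5 must hold; in canonical form it is t + y != q - 2.
Before q := k + 3*lim: t + y != k + 3*lim - 2
Before y := 3*q - 9: 3*q + t != k + 3*lim + 7
Before q := t + 4: 4*t != k + 3*lim - 5
Before havoc t: forall t_1. 4*t_1 != k + 3*lim - 5
Answer: WP = forall t_1. 4*t_1 != k + 3*lim - 5


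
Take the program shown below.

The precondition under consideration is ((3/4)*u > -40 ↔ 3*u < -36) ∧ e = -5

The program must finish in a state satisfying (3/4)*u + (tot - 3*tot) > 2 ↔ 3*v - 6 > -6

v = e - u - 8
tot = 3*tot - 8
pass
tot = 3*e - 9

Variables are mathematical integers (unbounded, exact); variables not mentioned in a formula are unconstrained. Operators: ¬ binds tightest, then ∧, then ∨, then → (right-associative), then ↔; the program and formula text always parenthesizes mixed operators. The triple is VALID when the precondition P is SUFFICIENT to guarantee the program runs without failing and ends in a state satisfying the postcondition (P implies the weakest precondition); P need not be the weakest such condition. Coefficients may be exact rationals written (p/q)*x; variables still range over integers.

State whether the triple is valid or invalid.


Working backward. After the program, the postcondition (3/4)*u + (tot - 3*tot) > 2 ↔ 3*v - 6 > -6 must hold; in canonical form it is (3/4)*u > 2*tot + 2 ↔ 3*v > 0.
Before tot := 3*e - 9: (3/4)*u > 6*e - 16 ↔ 3*v > 0
Before skip: (3/4)*u > 6*e - 16 ↔ 3*v > 0
Before tot := 3*tot - 8: (3/4)*u > 6*e - 16 ↔ 3*v > 0
Before v := e - u - 8: (3/4)*u > 6*e - 16 ↔ 3*e > 3*u + 24
The weakest precondition is (3/4)*u > 6*e - 16 ↔ 3*e > 3*u + 24.
Check whether ((3/4)*u > -40 ↔ 3*u < -36) ∧ e = -5 implies it.
Countermodel: at the initial state e = -5, u = -13, the precondition holds but the weakest precondition fails.
Answer: invalid


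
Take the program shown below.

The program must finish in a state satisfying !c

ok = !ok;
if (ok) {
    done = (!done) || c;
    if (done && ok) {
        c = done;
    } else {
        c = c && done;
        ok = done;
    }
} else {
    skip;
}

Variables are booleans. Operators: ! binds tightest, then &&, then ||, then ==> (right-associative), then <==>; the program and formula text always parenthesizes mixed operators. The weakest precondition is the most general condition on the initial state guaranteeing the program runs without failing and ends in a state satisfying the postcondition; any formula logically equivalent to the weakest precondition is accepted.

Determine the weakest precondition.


Working backward. After the program, !c must hold.
Then branch requires ((((!done) || c) && ok) ==> (!((!done) || c))) && ((!(((!done) || c) && ok)) ==> (!(c && ((!done) || c)))); else branch requires !c.
Before the if: (ok ==> (((((!done) || c) && ok) ==> (!((!done) || c))) && ((!(((!done) || c) && ok)) ==> (!(c && ((!done) || c)))))) && ((!ok) ==> (!c))
Before ok := !ok: ((!ok) ==> (((((!done) || c) && (!ok)) ==> (!((!done) || c))) && ((!(((!done) || c) && (!ok))) ==> (!(c && ((!done) || c)))))) && (ok ==> (!c))
Answer: WP = ((!ok) ==> (((((!done) || c) && (!ok)) ==> (!((!done) || c))) && ((!(((!done) || c) && (!ok))) ==> (!(c && ((!done) || c)))))) && (ok ==> (!c))


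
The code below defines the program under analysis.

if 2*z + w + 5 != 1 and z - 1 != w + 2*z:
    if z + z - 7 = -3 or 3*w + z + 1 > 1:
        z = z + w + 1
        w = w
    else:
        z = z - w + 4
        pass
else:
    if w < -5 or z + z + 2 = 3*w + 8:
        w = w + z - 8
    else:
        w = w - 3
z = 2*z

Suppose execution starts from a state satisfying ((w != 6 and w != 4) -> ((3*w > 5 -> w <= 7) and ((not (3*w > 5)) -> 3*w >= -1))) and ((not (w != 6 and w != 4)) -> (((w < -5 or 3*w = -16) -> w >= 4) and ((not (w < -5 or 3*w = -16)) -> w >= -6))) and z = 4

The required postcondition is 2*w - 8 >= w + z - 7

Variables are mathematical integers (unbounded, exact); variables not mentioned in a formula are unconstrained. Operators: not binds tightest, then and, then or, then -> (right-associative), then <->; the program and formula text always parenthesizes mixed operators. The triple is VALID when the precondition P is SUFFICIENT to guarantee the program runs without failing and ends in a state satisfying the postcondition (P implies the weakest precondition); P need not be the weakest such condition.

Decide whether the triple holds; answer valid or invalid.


Working backward. After the program, the postcondition 2*w - 8 >= w + z - 7 must hold; in canonical form it is w >= z + 1.
Before z := 2*z: w >= 2*z + 1
Then branch requires ((2*z = 4 or 3*w + z > 0) -> w + 2*z <= -3) and ((not (2*z = 4 or 3*w + z > 0)) -> 3*w >= 2*z + 9); else branch requires ((w < -5 or 2*z = 3*w + 6) -> w >= z + 9) and ((not (w < -5 or 2*z = 3*w + 6)) -> w >= 2*z + 4).
Before the if: ((w + 2*z != -4 and w + z != -1) -> (((2*z = 4 or 3*w + z > 0) -> w + 2*z <= -3) and ((not (2*z = 4 or 3*w + z > 0)) -> 3*w >= 2*z + 9))) and ((not (w + 2*z != -4 and w + z != -1)) -> (((w < -5 or 2*z = 3*w + 6) -> w >= z + 9) and ((not (w < -5 or 2*z = 3*w + 6)) -> w >= 2*z + 4)))
The weakest precondition is ((w + 2*z != -4 and w + z != -1) -> (((2*z = 4 or 3*w + z > 0) -> w + 2*z <= -3) and ((not (2*z = 4 or 3*w + z > 0)) -> 3*w >= 2*z + 9))) and ((not (w + 2*z != -4 and w + z != -1)) -> (((w < -5 or 2*z = 3*w + 6) -> w >= z + 9) and ((not (w < -5 or 2*z = 3*w + 6)) -> w >= 2*z + 4))).
Check whether ((w != 6 and w != 4) -> ((3*w > 5 -> w <= 7) and ((not (3*w > 5)) -> 3*w >= -1))) and ((not (w != 6 and w != 4)) -> (((w < -5 or 3*w = -16) -> w >= 4) and ((not (w < -5 or 3*w = -16)) -> w >= -6))) and z = 4 implies it.
Countermodel: at the initial state w = 6, z = 4, the precondition holds but the weakest precondition fails.
Answer: invalid


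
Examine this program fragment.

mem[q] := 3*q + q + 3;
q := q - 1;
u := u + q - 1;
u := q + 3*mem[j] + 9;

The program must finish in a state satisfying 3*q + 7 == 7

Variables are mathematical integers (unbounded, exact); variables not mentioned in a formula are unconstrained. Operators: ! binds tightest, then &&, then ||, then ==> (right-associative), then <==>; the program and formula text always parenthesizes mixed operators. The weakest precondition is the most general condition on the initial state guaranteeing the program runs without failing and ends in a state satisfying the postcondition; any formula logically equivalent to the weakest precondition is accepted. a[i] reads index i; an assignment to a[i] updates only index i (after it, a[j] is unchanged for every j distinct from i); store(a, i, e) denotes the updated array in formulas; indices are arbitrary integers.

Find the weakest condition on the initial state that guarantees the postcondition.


Working backward. After the program, the postcondition 3*q + 7 == 7 must hold; in canonical form it is 3*q == 0.
Before u := q + 3*mem[j] + 9: 3*q == 0
Before u := u + q - 1: 3*q == 0
Before q := q - 1: 3*q == 3
Before mem[q] := 3*q + q + 3: 3*q == 3
Answer: WP = 3*q == 3


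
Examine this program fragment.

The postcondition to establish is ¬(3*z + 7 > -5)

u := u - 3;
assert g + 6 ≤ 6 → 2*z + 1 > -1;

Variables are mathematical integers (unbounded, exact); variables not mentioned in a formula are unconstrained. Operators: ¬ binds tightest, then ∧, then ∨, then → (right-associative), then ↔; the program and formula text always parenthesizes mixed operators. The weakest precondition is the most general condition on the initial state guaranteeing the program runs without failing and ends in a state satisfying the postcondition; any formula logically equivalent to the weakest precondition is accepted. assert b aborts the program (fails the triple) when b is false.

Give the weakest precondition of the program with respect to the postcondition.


Working backward. After the program, the postcondition ¬(3*z + 7 > -5) must hold; in canonical form it is ¬(3*z > -12).
Before assert g + 6 ≤ 6 → 2*z + 1 > -1: (g ≤ 0 → 2*z > -2) ∧ (¬(3*z > -12))
Before u := u - 3: (g ≤ 0 → 2*z > -2) ∧ (¬(3*z > -12))
Answer: WP = (g ≤ 0 → 2*z > -2) ∧ (¬(3*z > -12))


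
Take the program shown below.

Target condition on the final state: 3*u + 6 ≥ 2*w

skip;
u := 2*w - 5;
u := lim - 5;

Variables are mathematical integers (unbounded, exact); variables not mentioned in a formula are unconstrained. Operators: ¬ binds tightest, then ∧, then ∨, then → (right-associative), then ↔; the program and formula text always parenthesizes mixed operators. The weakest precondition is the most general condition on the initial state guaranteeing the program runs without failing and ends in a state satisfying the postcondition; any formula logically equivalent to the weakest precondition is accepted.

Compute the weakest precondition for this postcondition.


Working backward. After the program, the postcondition 3*u + 6 ≥ 2*w must hold; in canonical form it is 3*u ≥ 2*w - 6.
Before u := lim - 5: 3*lim ≥ 2*w + 9
Before u := 2*w - 5: 3*lim ≥ 2*w + 9
Before skip: 3*lim ≥ 2*w + 9
Answer: WP = 3*lim ≥ 2*w + 9


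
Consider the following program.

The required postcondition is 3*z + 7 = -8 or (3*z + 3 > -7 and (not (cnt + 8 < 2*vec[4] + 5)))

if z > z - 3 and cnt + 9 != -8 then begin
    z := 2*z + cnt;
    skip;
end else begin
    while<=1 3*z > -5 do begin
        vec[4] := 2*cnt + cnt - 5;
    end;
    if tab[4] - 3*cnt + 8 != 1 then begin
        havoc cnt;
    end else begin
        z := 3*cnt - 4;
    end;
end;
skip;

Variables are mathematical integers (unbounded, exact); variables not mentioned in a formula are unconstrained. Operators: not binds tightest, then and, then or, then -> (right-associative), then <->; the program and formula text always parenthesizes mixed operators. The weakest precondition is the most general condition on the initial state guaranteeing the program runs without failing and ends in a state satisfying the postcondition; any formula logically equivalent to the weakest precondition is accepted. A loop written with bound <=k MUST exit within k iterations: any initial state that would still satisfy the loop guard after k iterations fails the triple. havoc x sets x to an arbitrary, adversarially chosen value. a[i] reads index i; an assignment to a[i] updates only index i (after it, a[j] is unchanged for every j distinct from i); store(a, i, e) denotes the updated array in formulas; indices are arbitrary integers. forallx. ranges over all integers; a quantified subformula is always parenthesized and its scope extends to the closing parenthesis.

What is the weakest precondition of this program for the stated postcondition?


Working backward. After the program, the postcondition 3*z + 7 = -8 or (3*z + 3 > -7 and (not (cnt + 8 < 2*vec[4] + 5))) must hold; in canonical form it is 3*z = -15 or (3*z > -10 and (not (cnt < 2*vec[4] - 3))).
Before skip: 3*z = -15 or (3*z > -10 and (not (cnt < 2*vec[4] - 3)))
Then branch requires 3*cnt + 6*z = -15 or (3*cnt + 6*z > -10 and (not (cnt < 2*vec[4] - 3))); else branch requires (3*z > -5 -> ((not (3*z > -5)) and (tab[4] != 3*cnt - 7 -> (forall cnt_1. (3*z = -15 or (3*z > -10 and (not (cnt_1 < 6*cnt - 13)))))) and ((not (tab[4] != 3*cnt - 7)) -> (9*cnt = -3 or (9*cnt > 2 and (not (5*cnt > 13))))))) and ((not (3*z > -5)) -> ((tab[4] != 3*cnt - 7 -> (forall cnt_1. (3*z = -15 or (3*z > -10 and (not (cnt_1 < 2*vec[4] - 3)))))) and ((not (tab[4] != 3*cnt - 7)) -> (9*cnt = -3 or (9*cnt > 2 and (not (cnt < 2*vec[4] - 3))))))).
Before the if: (cnt != -17 -> (3*cnt + 6*z = -15 or (3*cnt + 6*z > -10 and (not (cnt < 2*vec[4] - 3))))) and ((not (cnt != -17)) -> ((3*z > -5 -> ((not (3*z > -5)) and (tab[4] != 3*cnt - 7 -> (forall cnt_1. (3*z = -15 or (3*z > -10 and (not (cnt_1 < 6*cnt - 13)))))) and ((not (tab[4] != 3*cnt - 7)) -> (9*cnt = -3 or (9*cnt > 2 and (not (5*cnt > 13))))))) and ((not (3*z > -5)) -> ((tab[4] != 3*cnt - 7 -> (forall cnt_1. (3*z = -15 or (3*z > -10 and (not (cnt_1 < 2*vec[4] - 3)))))) and ((not (tab[4] != 3*cnt - 7)) -> (9*cnt = -3 or (9*cnt > 2 and (not (cnt < 2*vec[4] - 3)))))))))
Answer: WP = (cnt != -17 -> (3*cnt + 6*z = -15 or (3*cnt + 6*z > -10 and (not (cnt < 2*vec[4] - 3))))) and ((not (cnt != -17)) -> ((3*z > -5 -> ((not (3*z > -5)) and (tab[4] != 3*cnt - 7 -> (forall cnt_1. (3*z = -15 or (3*z > -10 and (not (cnt_1 < 6*cnt - 13)))))) and ((not (tab[4] != 3*cnt - 7)) -> (9*cnt = -3 or (9*cnt > 2 and (not (5*cnt > 13))))))) and ((not (3*z > -5)) -> ((tab[4] != 3*cnt - 7 -> (forall cnt_1. (3*z = -15 or (3*z > -10 and (not (cnt_1 < 2*vec[4] - 3)))))) and ((not (tab[4] != 3*cnt - 7)) -> (9*cnt = -3 or (9*cnt > 2 and (not (cnt < 2*vec[4] - 3)))))))))


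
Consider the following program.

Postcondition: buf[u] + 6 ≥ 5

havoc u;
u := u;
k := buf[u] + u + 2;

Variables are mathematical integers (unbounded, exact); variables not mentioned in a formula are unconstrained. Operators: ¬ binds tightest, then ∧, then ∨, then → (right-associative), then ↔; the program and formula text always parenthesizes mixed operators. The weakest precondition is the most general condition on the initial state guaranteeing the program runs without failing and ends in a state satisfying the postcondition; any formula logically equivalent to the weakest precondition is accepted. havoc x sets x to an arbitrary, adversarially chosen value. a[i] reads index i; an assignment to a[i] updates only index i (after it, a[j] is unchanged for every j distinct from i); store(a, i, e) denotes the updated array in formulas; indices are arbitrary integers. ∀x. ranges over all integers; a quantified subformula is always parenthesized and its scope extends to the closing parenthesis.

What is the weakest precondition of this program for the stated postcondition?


Working backward. After the program, the postcondition buf[u] + 6 ≥ 5 must hold; in canonical form it is buf[u] ≥ -1.
Before k := buf[u] + u + 2: buf[u] ≥ -1
Before u := u: buf[u] ≥ -1
Before havoc u: ∀u_1. buf[u_1] ≥ -1
Answer: WP = ∀u_1. buf[u_1] ≥ -1


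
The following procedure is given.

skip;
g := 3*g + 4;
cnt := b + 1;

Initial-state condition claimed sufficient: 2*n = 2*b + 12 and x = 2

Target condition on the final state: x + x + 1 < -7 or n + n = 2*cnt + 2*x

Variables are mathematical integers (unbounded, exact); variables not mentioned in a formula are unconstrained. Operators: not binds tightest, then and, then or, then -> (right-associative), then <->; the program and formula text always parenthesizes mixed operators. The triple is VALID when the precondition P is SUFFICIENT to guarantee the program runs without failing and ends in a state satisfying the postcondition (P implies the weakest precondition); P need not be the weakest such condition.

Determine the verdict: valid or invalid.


Working backward. After the program, the postcondition x + x + 1 < -7 or n + n = 2*cnt + 2*x must hold; in canonical form it is 2*x < -8 or 2*n = 2*cnt + 2*x.
Before cnt := b + 1: 2*x < -8 or 2*n = 2*b + 2*x + 2
Before g := 3*g + 4: 2*x < -8 or 2*n = 2*b + 2*x + 2
Before skip: 2*x < -8 or 2*n = 2*b + 2*x + 2
The weakest precondition is 2*x < -8 or 2*n = 2*b + 2*x + 2.
Check whether 2*n = 2*b + 12 and x = 2 implies it.
Countermodel: at the initial state b = -6, n = 0, x = 2, the precondition holds but the weakest precondition fails.
Answer: invalid


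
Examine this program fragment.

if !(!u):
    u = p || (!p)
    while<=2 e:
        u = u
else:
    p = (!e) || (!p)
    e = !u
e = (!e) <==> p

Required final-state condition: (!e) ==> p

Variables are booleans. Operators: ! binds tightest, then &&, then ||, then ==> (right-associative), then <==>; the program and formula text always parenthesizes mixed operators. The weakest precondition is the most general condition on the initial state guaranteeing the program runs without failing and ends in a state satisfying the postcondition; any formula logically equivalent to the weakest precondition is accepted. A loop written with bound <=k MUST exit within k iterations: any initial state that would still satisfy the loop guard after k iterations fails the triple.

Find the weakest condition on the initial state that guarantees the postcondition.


Working backward. After the program, (!e) ==> p must hold.
Before e := (!e) <==> p: (!((!e) <==> p)) ==> p
Then branch requires (e ==> ((e ==> ((!e) && ((!((!e) <==> p)) ==> p))) && ((!e) ==> ((!((!e) <==> p)) ==> p)))) && ((!e) ==> ((!((!e) <==> p)) ==> p)); else branch requires (!(u <==> ((!e) || (!p)))) ==> ((!e) || (!p)).
Before the if: (u ==> ((e ==> ((e ==> ((!e) && ((!((!e) <==> p)) ==> p))) && ((!e) ==> ((!((!e) <==> p)) ==> p)))) && ((!e) ==> ((!((!e) <==> p)) ==> p)))) && ((!u) ==> ((!(u <==> ((!e) || (!p)))) ==> ((!e) || (!p))))
Answer: WP = (u ==> ((e ==> ((e ==> ((!e) && ((!((!e) <==> p)) ==> p))) && ((!e) ==> ((!((!e) <==> p)) ==> p)))) && ((!e) ==> ((!((!e) <==> p)) ==> p)))) && ((!u) ==> ((!(u <==> ((!e) || (!p)))) ==> ((!e) || (!p))))


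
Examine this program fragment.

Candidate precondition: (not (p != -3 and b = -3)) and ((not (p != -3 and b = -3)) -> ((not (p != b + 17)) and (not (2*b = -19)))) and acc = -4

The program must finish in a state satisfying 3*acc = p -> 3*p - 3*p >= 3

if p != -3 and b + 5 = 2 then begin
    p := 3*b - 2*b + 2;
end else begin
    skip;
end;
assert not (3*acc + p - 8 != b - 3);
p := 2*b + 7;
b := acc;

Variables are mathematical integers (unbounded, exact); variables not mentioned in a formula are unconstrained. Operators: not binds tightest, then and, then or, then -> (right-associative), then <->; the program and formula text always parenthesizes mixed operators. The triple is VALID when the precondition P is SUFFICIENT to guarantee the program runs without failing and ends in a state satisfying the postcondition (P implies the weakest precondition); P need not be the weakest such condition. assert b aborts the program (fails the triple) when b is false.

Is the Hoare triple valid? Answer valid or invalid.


Working backward. After the program, the postcondition 3*acc = p -> 3*p - 3*p >= 3 must hold; in canonical form it is not (3*acc = p).
Before b := acc: not (3*acc = p)
Before p := 2*b + 7: not (3*acc = 2*b + 7)
Before assert not (3*acc + p - 8 != b - 3): (not (3*acc + p != b + 5)) and (not (3*acc = 2*b + 7))
Then branch requires (not (3*acc != 3)) and (not (3*acc = 2*b + 7)); else branch requires (not (3*acc + p != b + 5)) and (not (3*acc = 2*b + 7)).
Before the if: ((p != -3 and b = -3) -> ((not (3*acc != 3)) and (not (3*acc = 2*b + 7)))) and ((not (p != -3 and b = -3)) -> ((not (3*acc + p != b + 5)) and (not (3*acc = 2*b + 7))))
The weakest precondition is ((p != -3 and b = -3) -> ((not (3*acc != 3)) and (not (3*acc = 2*b + 7)))) and ((not (p != -3 and b = -3)) -> ((not (3*acc + p != b + 5)) and (not (3*acc = 2*b + 7)))).
Check whether (not (p != -3 and b = -3)) and ((not (p != -3 and b = -3)) -> ((not (p != b + 17)) and (not (2*b = -19)))) and acc = -4 implies it.
Every state satisfying the precondition satisfies the weakest precondition: the implication holds.
Answer: valid


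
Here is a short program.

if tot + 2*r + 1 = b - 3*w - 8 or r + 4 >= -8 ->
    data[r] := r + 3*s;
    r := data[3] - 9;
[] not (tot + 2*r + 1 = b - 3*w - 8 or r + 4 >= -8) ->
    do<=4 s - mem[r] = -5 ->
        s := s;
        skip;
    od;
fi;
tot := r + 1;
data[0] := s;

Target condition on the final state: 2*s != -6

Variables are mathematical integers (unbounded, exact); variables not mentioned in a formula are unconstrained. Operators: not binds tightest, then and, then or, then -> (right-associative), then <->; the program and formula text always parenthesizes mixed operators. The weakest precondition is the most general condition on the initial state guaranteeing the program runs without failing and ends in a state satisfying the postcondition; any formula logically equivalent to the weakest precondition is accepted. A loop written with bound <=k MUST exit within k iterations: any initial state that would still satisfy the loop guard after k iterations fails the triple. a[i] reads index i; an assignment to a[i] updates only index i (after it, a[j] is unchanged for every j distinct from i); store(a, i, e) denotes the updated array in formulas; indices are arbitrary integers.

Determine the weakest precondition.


Working backward. After the program, 2*s != -6 must hold.
Before data[0] := s: 2*s != -6
Before tot := r + 1: 2*s != -6
Then branch requires 2*s != -6; else branch requires (s = mem[r] - 5 -> ((s = mem[r] - 5 -> ((s = mem[r] - 5 -> ((s = mem[r] - 5 -> ((not (s = mem[r] - 5)) and 2*s != -6)) and ((not (s = mem[r] - 5)) -> 2*s != -6))) and ((not (s = mem[r] - 5)) -> 2*s != -6))) and ((not (s = mem[r] - 5)) -> 2*s != -6))) and ((not (s = mem[r] - 5)) -> 2*s != -6).
Before the if: ((2*r + tot + 3*w = b - 9 or r >= -12) -> 2*s != -6) and ((not (2*r + tot + 3*w = b - 9 or r >= -12)) -> ((s = mem[r] - 5 -> ((s = mem[r] - 5 -> ((s = mem[r] - 5 -> ((s = mem[r] - 5 -> ((not (s = mem[r] - 5)) and 2*s != -6)) and ((not (s = mem[r] - 5)) -> 2*s != -6))) and ((not (s = mem[r] - 5)) -> 2*s != -6))) and ((not (s = mem[r] - 5)) -> 2*s != -6))) and ((not (s = mem[r] - 5)) -> 2*s != -6)))
Answer: WP = ((2*r + tot + 3*w = b - 9 or r >= -12) -> 2*s != -6) and ((not (2*r + tot + 3*w = b - 9 or r >= -12)) -> ((s = mem[r] - 5 -> ((s = mem[r] - 5 -> ((s = mem[r] - 5 -> ((s = mem[r] - 5 -> ((not (s = mem[r] - 5)) and 2*s != -6)) and ((not (s = mem[r] - 5)) -> 2*s != -6))) and ((not (s = mem[r] - 5)) -> 2*s != -6))) and ((not (s = mem[r] - 5)) -> 2*s != -6))) and ((not (s = mem[r] - 5)) -> 2*s != -6)))


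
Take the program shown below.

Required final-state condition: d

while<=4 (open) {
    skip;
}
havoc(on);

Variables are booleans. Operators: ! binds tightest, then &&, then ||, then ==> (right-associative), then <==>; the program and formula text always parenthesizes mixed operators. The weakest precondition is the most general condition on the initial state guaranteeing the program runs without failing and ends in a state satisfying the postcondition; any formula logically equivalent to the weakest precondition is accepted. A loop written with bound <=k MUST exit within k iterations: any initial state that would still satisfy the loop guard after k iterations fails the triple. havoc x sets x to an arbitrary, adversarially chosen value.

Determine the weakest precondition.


Working backward. After the program, d must hold.
Before havoc on: d
Before the loop (bound <=4), unroll the exhaustion recursion (WP_0 = exit-now case; WP_j = one more guarded iteration, up to j = 4):
  WP_0: (!open) && d
  WP_1: (open ==> ((!open) && d)) && ((!open) ==> d)
  WP_2: (open ==> ((open ==> ((!open) && d)) && ((!open) ==> d))) && ((!open) ==> d)
  WP_3: (open ==> ((open ==> ((open ==> ((!open) && d)) && ((!open) ==> d))) && ((!open) ==> d))) && ((!open) ==> d)
  WP_4: (open ==> ((open ==> ((open ==> ((open ==> ((!open) && d)) && ((!open) ==> d))) && ((!open) ==> d))) && ((!open) ==> d))) && ((!open) ==> d)
So before the loop: (open ==> ((open ==> ((open ==> ((open ==> ((!open) && d)) && ((!open) ==> d))) && ((!open) ==> d))) && ((!open) ==> d))) && ((!open) ==> d)
Answer: WP = (open ==> ((open ==> ((open ==> ((open ==> ((!open) && d)) && ((!open) ==> d))) && ((!open) ==> d))) && ((!open) ==> d))) && ((!open) ==> d)


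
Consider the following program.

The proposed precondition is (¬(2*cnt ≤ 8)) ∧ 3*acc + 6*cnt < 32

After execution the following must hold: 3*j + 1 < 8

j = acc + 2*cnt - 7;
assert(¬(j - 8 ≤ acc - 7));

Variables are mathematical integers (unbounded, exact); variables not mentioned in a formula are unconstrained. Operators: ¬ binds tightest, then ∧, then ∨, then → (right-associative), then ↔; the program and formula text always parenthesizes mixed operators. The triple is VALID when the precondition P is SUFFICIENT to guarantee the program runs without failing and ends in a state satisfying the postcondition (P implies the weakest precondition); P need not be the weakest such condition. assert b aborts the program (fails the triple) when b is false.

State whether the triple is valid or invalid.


Working backward. After the program, the postcondition 3*j + 1 < 8 must hold; in canonical form it is 3*j < 7.
Before assert ¬(j - 8 ≤ acc - 7): (¬(j ≤ acc + 1)) ∧ 3*j < 7
Before j := acc + 2*cnt - 7: (¬(2*cnt ≤ 8)) ∧ 3*acc + 6*cnt < 28
The weakest precondition is (¬(2*cnt ≤ 8)) ∧ 3*acc + 6*cnt < 28.
Check whether (¬(2*cnt ≤ 8)) ∧ 3*acc + 6*cnt < 32 implies it.
Countermodel: at the initial state acc = 0, cnt = 5, the precondition holds but the weakest precondition fails.
Answer: invalid


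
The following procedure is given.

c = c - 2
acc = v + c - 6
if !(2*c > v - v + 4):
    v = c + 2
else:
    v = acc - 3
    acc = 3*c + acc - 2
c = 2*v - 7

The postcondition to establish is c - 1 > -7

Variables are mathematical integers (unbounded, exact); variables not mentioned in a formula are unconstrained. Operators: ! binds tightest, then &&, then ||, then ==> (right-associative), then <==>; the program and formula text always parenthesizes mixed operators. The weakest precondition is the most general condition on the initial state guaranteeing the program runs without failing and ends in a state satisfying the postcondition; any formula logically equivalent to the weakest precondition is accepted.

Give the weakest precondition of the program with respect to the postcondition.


Working backward. After the program, the postcondition c - 1 > -7 must hold; in canonical form it is c > -6.
Before c := 2*v - 7: 2*v > 1
Then branch requires 2*c > -3; else branch requires 2*acc > 7.
Before the if: ((!(2*c > 4)) ==> 2*c > -3) && (2*c > 4 ==> 2*acc > 7)
Before acc := v + c - 6: ((!(2*c > 4)) ==> 2*c > -3) && (2*c > 4 ==> 2*c + 2*v > 19)
Before c := c - 2: ((!(2*c > 8)) ==> 2*c > 1) && (2*c > 8 ==> 2*c + 2*v > 23)
Answer: WP = ((!(2*c > 8)) ==> 2*c > 1) && (2*c > 8 ==> 2*c + 2*v > 23)


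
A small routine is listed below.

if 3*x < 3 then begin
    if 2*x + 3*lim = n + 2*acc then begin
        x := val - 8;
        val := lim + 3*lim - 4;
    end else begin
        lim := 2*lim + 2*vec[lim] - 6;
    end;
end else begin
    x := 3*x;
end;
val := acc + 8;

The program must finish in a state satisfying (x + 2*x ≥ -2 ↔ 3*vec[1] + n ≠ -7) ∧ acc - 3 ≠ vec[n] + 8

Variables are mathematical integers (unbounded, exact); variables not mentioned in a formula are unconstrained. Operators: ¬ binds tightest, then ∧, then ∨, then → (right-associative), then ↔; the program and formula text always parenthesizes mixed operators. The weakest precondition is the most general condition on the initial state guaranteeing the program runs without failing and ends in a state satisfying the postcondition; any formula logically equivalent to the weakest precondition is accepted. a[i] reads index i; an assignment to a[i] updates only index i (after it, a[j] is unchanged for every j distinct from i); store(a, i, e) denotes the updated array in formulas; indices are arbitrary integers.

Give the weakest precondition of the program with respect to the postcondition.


Working backward. After the program, the postcondition (x + 2*x ≥ -2 ↔ 3*vec[1] + n ≠ -7) ∧ acc - 3 ≠ vec[n] + 8 must hold; in canonical form it is (3*x ≥ -2 ↔ 3*vec[1] + n ≠ -7) ∧ acc ≠ vec[n] + 11.
Before val := acc + 8: (3*x ≥ -2 ↔ 3*vec[1] + n ≠ -7) ∧ acc ≠ vec[n] + 11
Then branch requires (3*lim + 2*x = 2*acc + n → ((3*val ≥ 22 ↔ 3*vec[1] + n ≠ -7) ∧ acc ≠ vec[n] + 11)) ∧ ((¬(3*lim + 2*x = 2*acc + n)) → ((3*x ≥ -2 ↔ 3*vec[1] + n ≠ -7) ∧ acc ≠ vec[n] + 11)); else branch requires (9*x ≥ -2 ↔ 3*vec[1] + n ≠ -7) ∧ acc ≠ vec[n] + 11.
Before the if: (3*x < 3 → ((3*lim + 2*x = 2*acc + n → ((3*val ≥ 22 ↔ 3*vec[1] + n ≠ -7) ∧ acc ≠ vec[n] + 11)) ∧ ((¬(3*lim + 2*x = 2*acc + n)) → ((3*x ≥ -2 ↔ 3*vec[1] + n ≠ -7) ∧ acc ≠ vec[n] + 11)))) ∧ ((¬(3*x < 3)) → ((9*x ≥ -2 ↔ 3*vec[1] + n ≠ -7) ∧ acc ≠ vec[n] + 11))
Answer: WP = (3*x < 3 → ((3*lim + 2*x = 2*acc + n → ((3*val ≥ 22 ↔ 3*vec[1] + n ≠ -7) ∧ acc ≠ vec[n] + 11)) ∧ ((¬(3*lim + 2*x = 2*acc + n)) → ((3*x ≥ -2 ↔ 3*vec[1] + n ≠ -7) ∧ acc ≠ vec[n] + 11)))) ∧ ((¬(3*x < 3)) → ((9*x ≥ -2 ↔ 3*vec[1] + n ≠ -7) ∧ acc ≠ vec[n] + 11))


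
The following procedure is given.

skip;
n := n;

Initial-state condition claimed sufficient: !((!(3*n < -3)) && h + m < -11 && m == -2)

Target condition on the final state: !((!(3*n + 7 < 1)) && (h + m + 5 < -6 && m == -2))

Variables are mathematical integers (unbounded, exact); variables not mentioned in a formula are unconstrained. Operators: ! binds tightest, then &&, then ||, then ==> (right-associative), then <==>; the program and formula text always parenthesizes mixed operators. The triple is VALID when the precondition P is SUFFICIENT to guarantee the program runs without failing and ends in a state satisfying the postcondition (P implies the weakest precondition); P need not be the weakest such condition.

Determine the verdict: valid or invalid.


Working backward. After the program, the postcondition !((!(3*n + 7 < 1)) && (h + m + 5 < -6 && m == -2)) must hold; in canonical form it is !((!(3*n < -6)) && h + m < -11 && m == -2).
Before n := n: !((!(3*n < -6)) && h + m < -11 && m == -2)
Before skip: !((!(3*n < -6)) && h + m < -11 && m == -2)
The weakest precondition is !((!(3*n < -6)) && h + m < -11 && m == -2).
Check whether !((!(3*n < -3)) && h + m < -11 && m == -2) implies it.
Countermodel: at the initial state h = -10, m = -2, n = -2, the precondition holds but the weakest precondition fails.
Answer: invalid
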